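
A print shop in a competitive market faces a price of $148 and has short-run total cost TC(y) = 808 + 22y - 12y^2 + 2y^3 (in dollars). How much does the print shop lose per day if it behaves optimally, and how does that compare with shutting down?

AVC = 22 - 12y + 2y^2; min AVC = $4 at y = 3. Since P = $148 ≥ min AVC, the firm produces.
MC = 22 - 24y + 6y^2. Setting P = MC and taking the root on the rising branch gives y* = 7.
TR = 148·7 = 1036. TC = 808 + 252 = 1060. Profit = 1036 − 1060 = -$24.
Shutting down would mean losing the fixed cost of $808, so operating at a loss of $24 is better by $784.

Profit = -$24 at y = 7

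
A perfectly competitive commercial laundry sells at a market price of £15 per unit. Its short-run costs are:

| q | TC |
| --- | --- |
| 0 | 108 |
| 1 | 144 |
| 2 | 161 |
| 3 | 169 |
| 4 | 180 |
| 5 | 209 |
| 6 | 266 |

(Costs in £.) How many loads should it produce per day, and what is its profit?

q = 0 (shut down); profit = -£108

Tabulate TR − TC: q=0: -108; q=1: -129; q=2: -131; q=3: -124; q=4: -120; q=5: -134; q=6: -176.
Profit is highest at q = 0. Equivalently, the lowest AVC in the table is 72/4 ≈ £18 at q = 4, and P = £15 falls below it — price never covers variable cost, so the firm shuts down and loses only its fixed cost.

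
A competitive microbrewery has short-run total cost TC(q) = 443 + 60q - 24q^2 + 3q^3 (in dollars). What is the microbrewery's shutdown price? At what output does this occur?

$12 per unit, at q = 4

Short-run supply begins at min AVC. From VC = 60q - 24q^2 + 3q^3, AVC = 60 - 24q + 3q^2.
At the minimum of AVC, MC = AVC. MC = 60 - 48q + 9q^2; setting MC = AVC gives 6q^2 - 24q = 0, so q = 4. min AVC = 12.
The firm shuts down for any P below $12.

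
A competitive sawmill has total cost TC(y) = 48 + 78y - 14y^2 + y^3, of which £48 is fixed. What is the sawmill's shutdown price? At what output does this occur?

£29 per unit, at y = 7

Short-run supply begins at min AVC. From VC = 78y - 14y^2 + y^3, AVC = 78 - 14y + y^2.
dAVC/dy = -14 + 2y = 0 gives y = 7. min AVC = 78 - 14·7 + 7^2 = 29.
For P < £29 the firm produces nothing.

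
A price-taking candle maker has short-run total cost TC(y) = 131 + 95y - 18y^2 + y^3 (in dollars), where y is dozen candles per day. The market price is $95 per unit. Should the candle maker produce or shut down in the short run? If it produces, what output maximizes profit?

Produce at y = 12

From TC, MC = TC'(y) = 95 - 36y + 3y^2 and AVC = VC/y = 95 - 18y + y^2.
AVC is minimized where dAVC/dy = -18 + 2y = 0, at y = 9; min AVC = 95 - 18·9 + 9^2 = $14.
P = $95 exceeds min AVC = $14, so the firm stays open.
Solving P = MC: -36y + 3y^2 = 0 ⇒ y = 0 or 12. On the upward-sloping branch, y* = 12.
Check: AVC at y = 12 is $23 ≤ P, so revenue covers variable cost.
Profit = P·y − TC = 95·12 − 407 = $733.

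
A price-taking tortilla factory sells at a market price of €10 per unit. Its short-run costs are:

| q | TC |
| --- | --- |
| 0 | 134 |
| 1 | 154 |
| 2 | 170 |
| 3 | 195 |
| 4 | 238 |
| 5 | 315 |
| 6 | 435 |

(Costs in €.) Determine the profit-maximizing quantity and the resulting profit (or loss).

Compute π = P·q − TC at each output: q=0: -134; q=1: -144; q=2: -150; q=3: -165; q=4: -198; q=5: -265; q=6: -375.
Profit is highest at q = 0. Equivalently, the lowest AVC in the table is 36/2 ≈ €18 at q = 2, and P = €10 falls below it — price never covers variable cost, so the firm shuts down and loses only its fixed cost.

q = 0 (shut down); profit = -€134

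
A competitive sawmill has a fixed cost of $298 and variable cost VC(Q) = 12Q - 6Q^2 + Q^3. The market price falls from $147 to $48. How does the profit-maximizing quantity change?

Output falls from 9 to 6

MC = 12 - 12Q + 3Q^2; the shutdown threshold is min AVC = $3 (at Q = 3).
With P = $147 above the shutdown price, P = MC gives Q = 9.
At P = $48 ≥ min AVC, set P = MC: Q = 6. The firm stays open but cuts output.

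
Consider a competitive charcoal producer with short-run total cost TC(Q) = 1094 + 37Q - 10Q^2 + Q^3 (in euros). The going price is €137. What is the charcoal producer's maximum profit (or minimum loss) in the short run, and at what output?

Profit = -€94 at Q = 10

AVC = 37 - 10Q + Q^2; min AVC = €12 at Q = 5. Since P = €137 ≥ min AVC, the firm produces.
With MC = 37 - 20Q + 3Q^2, P = MC on the upward-sloping part at Q* = 10.
TR = 137·10 = 1370. TC = 1094 + 370 = 1464. Profit = 1370 − 1464 = -€94.
That loss of €94 beats the €1094 the firm would lose by shutting down; producing recovers €1000 of fixed cost.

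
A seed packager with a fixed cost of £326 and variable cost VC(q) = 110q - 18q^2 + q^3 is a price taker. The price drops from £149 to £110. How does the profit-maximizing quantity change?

MC = 110 - 36q + 3q^2; the shutdown threshold is min AVC = £29 (at q = 9).
With P = £149 above the shutdown price, P = MC gives q = 13.
At P = £110 ≥ min AVC, set P = MC: q = 12. The firm stays open but cuts output.

Output falls from 13 to 12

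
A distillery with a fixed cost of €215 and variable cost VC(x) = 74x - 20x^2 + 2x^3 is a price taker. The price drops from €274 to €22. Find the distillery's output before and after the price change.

AVC = 74 - 20x + 2x^2, minimized at x = 5 where min AVC = €24. MC = 74 - 40x + 6x^2.
At P = €274 ≥ min AVC, set P = MC on the rising branch: x = 10.
At P = €22 < min AVC = €24, price no longer covers variable cost at any output, so the firm shuts down: x = 0.

Output falls from 10 to 0 (the firm shuts down)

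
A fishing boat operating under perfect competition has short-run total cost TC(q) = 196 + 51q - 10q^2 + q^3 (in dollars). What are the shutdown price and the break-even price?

Shutdown price = $26; break-even price = $58

Shutdown price = min AVC. AVC = 51 - 10q + q^2, with vertex at q = 5 and minimum $26.
ATC = 196/q + 51 - 10q + q^2. Setting dATC/dq = −196/q^2 − 10 + 2q = 0 gives q = 7 (since 2·7^3 − 10·7^2 = 196).
min ATC = 196/7 + 51 − 10·7 + 7^2 = $58. That is the break-even price.
For $26 ≤ P < $58 the firm produces at a loss; below $26 it shuts down.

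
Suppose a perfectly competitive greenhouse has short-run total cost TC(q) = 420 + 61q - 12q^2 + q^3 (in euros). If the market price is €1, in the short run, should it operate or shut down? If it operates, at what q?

Shut down

Variable cost is VC = 61q - 12q^2 + q^3, so AVC = VC/q = 61 - 12q + q^2 and MC = dTC/dq = 61 - 24q + 3q^2.
The AVC parabola has its vertex at q = 12/2 = 6, where AVC = 61 - 12·6 + 6^2 = €25.
With P < min AVC (€1 < €25), every unit sold adds to the loss.
Best response: produce nothing and absorb the €420 fixed cost.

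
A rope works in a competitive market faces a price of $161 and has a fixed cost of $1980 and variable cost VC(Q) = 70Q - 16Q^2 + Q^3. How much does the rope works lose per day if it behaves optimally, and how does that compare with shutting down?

Profit = -$290 at Q = 13

AVC = 70 - 16Q + Q^2; min AVC = $6 at Q = 8. Since P = $161 ≥ min AVC, the firm produces.
MC = 70 - 32Q + 3Q^2. Setting P = MC and taking the root on the rising branch gives Q* = 13.
TR = 161·13 = 2093. TC = 1980 + 403 = 2383. Profit = 2093 − 2383 = -$290.
That loss of $290 beats the $1980 the firm would lose by shutting down; producing recovers $1690 of fixed cost.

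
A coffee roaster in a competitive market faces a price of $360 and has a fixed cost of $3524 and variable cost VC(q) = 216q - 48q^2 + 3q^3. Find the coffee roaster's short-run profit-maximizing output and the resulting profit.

Profit = -$68 at q = 12

AVC = 216 - 48q + 3q^2 has its minimum $24 at q = 8; price $360 clears that bar, so the firm operates.
With MC = 216 - 96q + 9q^2, P = MC on the upward-sloping part at q* = 12.
TR = 360·12 = 4320. TC = 3524 + 864 = 4388. Profit = 4320 − 4388 = -$68.
That loss of $68 beats the $3524 the firm would lose by shutting down; producing recovers $3456 of fixed cost.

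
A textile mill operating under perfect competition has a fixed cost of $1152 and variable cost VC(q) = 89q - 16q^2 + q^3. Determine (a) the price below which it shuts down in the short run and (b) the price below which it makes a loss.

Shutdown price = $25; break-even price = $137

AVC = 89 - 16q + q^2; minimized at q = 8, giving min AVC = $25. That is the shutdown price.
ATC = 1152/q + 89 - 16q + q^2. Setting dATC/dq = −1152/q^2 − 16 + 2q = 0 gives q = 12 (since 2·12^3 − 16·12^2 = 1152).
min ATC = 1152/12 + 89 − 16·12 + 12^2 = $137. That is the break-even price.
Between these two prices the firm operates at a loss; above $137 it earns a profit.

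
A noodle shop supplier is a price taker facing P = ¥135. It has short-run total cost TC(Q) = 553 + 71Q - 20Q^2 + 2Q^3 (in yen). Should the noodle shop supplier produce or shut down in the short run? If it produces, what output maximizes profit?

Variable cost is VC = 71Q - 20Q^2 + 2Q^3, so AVC = VC/Q = 71 - 20Q + 2Q^2 and MC = dTC/dQ = 71 - 40Q + 6Q^2.
AVC hits its minimum where MC = AVC, at Q = 5, giving min AVC = 71 - 20·5 + 2·5^2 = ¥21.
Since P = ¥135 ≥ min AVC = ¥21, price covers variable cost and the firm should produce.
Solving P = MC: -64 - 40Q + 6Q^2 = 0 ⇒ Q = -4/3 or 8. On the upward-sloping branch, Q* = 8.
Check: AVC at Q = 8 is ¥39 ≤ P, so revenue covers variable cost.
Profit = P·Q − TC = 135·8 − 865 = ¥215.

Produce at Q = 8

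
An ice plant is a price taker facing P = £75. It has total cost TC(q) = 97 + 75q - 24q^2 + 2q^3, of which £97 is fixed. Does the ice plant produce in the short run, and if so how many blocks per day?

Strip out fixed cost: VC = 75q - 24q^2 + 2q^3. Then AVC = 75 - 24q + 2q^2 and MC = 75 - 48q + 6q^2.
AVC hits its minimum where MC = AVC, at q = 6, giving min AVC = 75 - 24·6 + 2·6^2 = £3.
P = £75 exceeds min AVC = £3, so the firm stays open.
Set P = MC: 75 = 75 - 48q + 6q^2 → -48q + 6q^2 = 0. The roots are q = 0 and q = 8; the profit-maximizing output is on the rising part of MC, so q* = 8.
Check: AVC at q = 8 is £11 ≤ P, so revenue covers variable cost.
Profit = P·q − TC = 75·8 − 185 = £415.

Produce at q = 8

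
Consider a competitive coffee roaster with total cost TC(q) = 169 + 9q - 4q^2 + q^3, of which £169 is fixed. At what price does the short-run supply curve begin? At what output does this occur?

The shutdown price is the minimum of AVC. VC = 9q - 4q^2 + q^3, so AVC = 9 - 4q + q^2.
At the minimum of AVC, MC = AVC. MC = 9 - 8q + 3q^2; setting MC = AVC gives 2q^2 - 4q = 0, so q = 2. min AVC = 5.
So the shutdown price is £5.

£5 per unit, at q = 2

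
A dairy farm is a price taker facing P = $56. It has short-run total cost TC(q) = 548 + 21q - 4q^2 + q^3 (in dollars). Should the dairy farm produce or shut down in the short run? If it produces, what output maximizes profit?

Produce at q = 5

Strip out fixed cost: VC = 21q - 4q^2 + q^3. Then AVC = 21 - 4q + q^2 and MC = 21 - 8q + 3q^2.
AVC is minimized where dAVC/dq = -4 + 2q = 0, at q = 2; min AVC = 21 - 4·2 + 2^2 = $17.
Since P = $56 ≥ min AVC = $17, price covers variable cost and the firm should produce.
Solving P = MC: -35 - 8q + 3q^2 = 0 ⇒ q = -7/3 or 5. On the upward-sloping branch, q* = 5.
Check: AVC at q = 5 is $26 ≤ P, so revenue covers variable cost.
Profit = P·q − TC = 56·5 − 678 = -$398, a loss, but smaller than the $548 fixed cost the firm would lose by shutting down.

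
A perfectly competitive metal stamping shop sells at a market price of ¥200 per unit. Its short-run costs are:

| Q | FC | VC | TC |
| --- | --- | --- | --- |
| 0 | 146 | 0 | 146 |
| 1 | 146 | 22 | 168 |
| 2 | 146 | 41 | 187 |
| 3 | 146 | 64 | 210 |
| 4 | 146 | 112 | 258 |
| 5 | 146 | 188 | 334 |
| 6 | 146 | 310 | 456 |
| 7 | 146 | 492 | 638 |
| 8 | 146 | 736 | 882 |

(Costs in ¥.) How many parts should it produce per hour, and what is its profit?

Compute π = P·Q − TC at each output: Q=0: -146; Q=1: 32; Q=2: 213; Q=3: 390; Q=4: 542; Q=5: 666; Q=6: 744; Q=7: 762; Q=8: 718.
Profit is maximized at Q = 7. AVC there is 492/7 = ¥70.29 ≤ P, so producing beats shutting down (which would give -¥146).

Q = 7; profit = ¥762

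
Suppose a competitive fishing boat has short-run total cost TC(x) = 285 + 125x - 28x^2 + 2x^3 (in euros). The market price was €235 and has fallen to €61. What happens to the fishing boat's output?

Output falls from 11 to 8

MC = 125 - 56x + 6x^2; the shutdown threshold is min AVC = €27 (at x = 7).
With P = €235 above the shutdown price, P = MC gives x = 11.
At P = €61 ≥ min AVC, set P = MC: x = 8. The firm stays open but cuts output.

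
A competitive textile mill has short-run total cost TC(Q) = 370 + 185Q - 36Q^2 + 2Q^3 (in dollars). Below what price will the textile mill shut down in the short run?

The shutdown price is the minimum of AVC. VC = 185Q - 36Q^2 + 2Q^3, so AVC = 185 - 36Q + 2Q^2.
dAVC/dQ = -36 + 4Q = 0 gives Q = 9. min AVC = 185 - 36·9 + 2·9^2 = 23.
For P < $23 the firm produces nothing.

$23 per unit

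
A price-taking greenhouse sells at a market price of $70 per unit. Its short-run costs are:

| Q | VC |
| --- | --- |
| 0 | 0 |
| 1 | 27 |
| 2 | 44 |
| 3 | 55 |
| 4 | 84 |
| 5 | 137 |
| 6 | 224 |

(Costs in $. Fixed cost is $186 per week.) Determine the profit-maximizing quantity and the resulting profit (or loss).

Profit at each row (π = 70Q − TC): Q=0: -186; Q=1: -143; Q=2: -90; Q=3: -31; Q=4: 10; Q=5: 27; Q=6: 10.
Profit is maximized at Q = 5. AVC there is 137/5 = $27.40 ≤ P, so producing beats shutting down (which would give -$186).

Q = 5; profit = $27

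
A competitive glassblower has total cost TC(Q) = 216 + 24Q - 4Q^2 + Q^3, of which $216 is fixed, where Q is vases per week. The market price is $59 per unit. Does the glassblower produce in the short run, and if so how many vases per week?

Variable cost is VC = 24Q - 4Q^2 + Q^3, so AVC = VC/Q = 24 - 4Q + Q^2 and MC = dTC/dQ = 24 - 8Q + 3Q^2.
AVC is minimized where dAVC/dQ = -4 + 2Q = 0, at Q = 2; min AVC = 24 - 4·2 + 2^2 = $20.
Since P = $59 ≥ min AVC = $20, price covers variable cost and the firm should produce.
Set P = MC: 59 = 24 - 8Q + 3Q^2 → -35 - 8Q + 3Q^2 = 0. The roots are Q = -7/3 and Q = 5; the profit-maximizing output is on the rising part of MC, so Q* = 5.
Check: AVC at Q = 5 is $29 ≤ P, so revenue covers variable cost.
Profit = P·Q − TC = 59·5 − 361 = -$66, a loss, but smaller than the $216 fixed cost the firm would lose by shutting down.

Produce at Q = 5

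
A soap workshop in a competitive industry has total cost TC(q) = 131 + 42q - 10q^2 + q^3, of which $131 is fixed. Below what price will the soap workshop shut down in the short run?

Short-run supply begins at min AVC. From VC = 42q - 10q^2 + q^3, AVC = 42 - 10q + q^2.
dAVC/dq = -10 + 2q = 0 gives q = 5. min AVC = 42 - 10·5 + 5^2 = 17.
The firm shuts down for any P below $17.

$17 per unit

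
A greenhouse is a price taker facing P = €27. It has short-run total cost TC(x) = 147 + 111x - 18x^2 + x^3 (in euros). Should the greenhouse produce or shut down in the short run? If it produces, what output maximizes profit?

Shut down

From TC, MC = TC'(x) = 111 - 36x + 3x^2 and AVC = VC/x = 111 - 18x + x^2.
AVC is minimized where dAVC/dx = -18 + 2x = 0, at x = 9; min AVC = 111 - 18·9 + 9^2 = €30.
Since P = €27 < min AVC = €30, price fails to cover variable cost at any output.
Shutting down limits the loss to fixed cost, €147.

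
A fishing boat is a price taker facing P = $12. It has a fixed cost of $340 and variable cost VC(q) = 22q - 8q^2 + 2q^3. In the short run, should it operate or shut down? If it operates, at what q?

Strip out fixed cost: VC = 22q - 8q^2 + 2q^3. Then AVC = 22 - 8q + 2q^2 and MC = 22 - 16q + 6q^2.
AVC hits its minimum where MC = AVC, at q = 2, giving min AVC = 22 - 8·2 + 2·2^2 = $14.
With P < min AVC ($12 < $14), every unit sold adds to the loss.
Best response: produce nothing and absorb the $340 fixed cost.

Shut down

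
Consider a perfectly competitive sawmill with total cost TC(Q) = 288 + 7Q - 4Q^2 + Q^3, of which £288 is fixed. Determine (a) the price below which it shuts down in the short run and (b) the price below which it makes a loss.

Shutdown price = £3; break-even price = £67

AVC = 7 - 4Q + Q^2; minimized at Q = 2, giving min AVC = £3. That is the shutdown price.
ATC = 288/Q + 7 - 4Q + Q^2. Setting dATC/dQ = −288/Q^2 − 4 + 2Q = 0 gives Q = 6 (since 2·6^3 − 4·6^2 = 288).
min ATC = 288/6 + 7 − 4·6 + 6^2 = £67. That is the break-even price.
For £3 ≤ P < £67 the firm produces at a loss; below £3 it shuts down.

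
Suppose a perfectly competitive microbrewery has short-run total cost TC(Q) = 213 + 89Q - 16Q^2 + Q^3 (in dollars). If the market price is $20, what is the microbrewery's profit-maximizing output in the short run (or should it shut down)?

Strip out fixed cost: VC = 89Q - 16Q^2 + Q^3. Then AVC = 89 - 16Q + Q^2 and MC = 89 - 32Q + 3Q^2.
The AVC parabola has its vertex at Q = 16/2 = 8, where AVC = 89 - 16·8 + 8^2 = $25.
P = $20 lies below min AVC = $25; no output level covers variable cost.
Best response: produce nothing and absorb the $213 fixed cost.

Shut down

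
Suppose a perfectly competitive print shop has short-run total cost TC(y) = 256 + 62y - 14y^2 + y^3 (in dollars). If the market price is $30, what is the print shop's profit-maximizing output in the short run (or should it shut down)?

Produce at y = 8

From TC, MC = TC'(y) = 62 - 28y + 3y^2 and AVC = VC/y = 62 - 14y + y^2.
The AVC parabola has its vertex at y = 14/2 = 7, where AVC = 62 - 14·7 + 7^2 = $13.
P = $30 exceeds min AVC = $13, so the firm stays open.
P = MC gives 32 - 28y + 3y^2 = 0, with roots 4/3 and 8. Take the larger (rising MC): y* = 8.
Check: AVC at y = 8 is $14 ≤ P, so revenue covers variable cost.
Profit = P·y − TC = 30·8 − 368 = -$128, a loss, but smaller than the $256 fixed cost the firm would lose by shutting down.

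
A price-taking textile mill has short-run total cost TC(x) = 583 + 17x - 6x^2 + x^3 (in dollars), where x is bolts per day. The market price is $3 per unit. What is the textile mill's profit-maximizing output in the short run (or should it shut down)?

Shut down

Variable cost is VC = 17x - 6x^2 + x^3, so AVC = VC/x = 17 - 6x + x^2 and MC = dTC/dx = 17 - 12x + 3x^2.
AVC is minimized where dAVC/dx = -6 + 2x = 0, at x = 3; min AVC = 17 - 6·3 + 3^2 = $8.
With P < min AVC ($3 < $8), every unit sold adds to the loss.
Best response: produce nothing and absorb the $583 fixed cost.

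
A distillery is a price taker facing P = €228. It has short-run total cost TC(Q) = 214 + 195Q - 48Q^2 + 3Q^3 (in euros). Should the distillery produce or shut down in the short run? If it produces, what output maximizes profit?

From TC, MC = TC'(Q) = 195 - 96Q + 9Q^2 and AVC = VC/Q = 195 - 48Q + 3Q^2.
AVC is minimized where dAVC/dQ = -48 + 6Q = 0, at Q = 8; min AVC = 195 - 48·8 + 3·8^2 = €3.
Since P = €228 ≥ min AVC = €3, price covers variable cost and the firm should produce.
P = MC gives -33 - 96Q + 9Q^2 = 0, with roots -1/3 and 11. Take the larger (rising MC): Q* = 11.
Check: AVC at Q = 11 is €30 ≤ P, so revenue covers variable cost.
Profit = P·Q − TC = 228·11 − 544 = €1964.

Produce at Q = 11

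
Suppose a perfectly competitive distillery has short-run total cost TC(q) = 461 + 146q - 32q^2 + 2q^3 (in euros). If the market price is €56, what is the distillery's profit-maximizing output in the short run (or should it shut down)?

From TC, MC = TC'(q) = 146 - 64q + 6q^2 and AVC = VC/q = 146 - 32q + 2q^2.
The AVC parabola has its vertex at q = 32/4 = 8, where AVC = 146 - 32·8 + 2·8^2 = €18.
Since P = €56 ≥ min AVC = €18, price covers variable cost and the firm should produce.
P = MC gives 90 - 64q + 6q^2 = 0, with roots 5/3 and 9. Take the larger (rising MC): q* = 9.
Check: AVC at q = 9 is €20 ≤ P, so revenue covers variable cost.
Profit = P·q − TC = 56·9 − 641 = -€137, a loss, but smaller than the €461 fixed cost the firm would lose by shutting down.

Produce at q = 9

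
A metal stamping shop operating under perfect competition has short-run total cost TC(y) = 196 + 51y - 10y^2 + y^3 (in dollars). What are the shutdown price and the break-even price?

AVC = 51 - 10y + y^2; minimized at y = 5, giving min AVC = $26. That is the shutdown price.
ATC = 196/y + 51 - 10y + y^2. Setting dATC/dy = −196/y^2 − 10 + 2y = 0 gives y = 7 (since 2·7^3 − 10·7^2 = 196).
min ATC = 196/7 + 51 − 10·7 + 7^2 = $58. That is the break-even price.
Between these two prices the firm operates at a loss; above $58 it earns a profit.

Shutdown price = $26; break-even price = $58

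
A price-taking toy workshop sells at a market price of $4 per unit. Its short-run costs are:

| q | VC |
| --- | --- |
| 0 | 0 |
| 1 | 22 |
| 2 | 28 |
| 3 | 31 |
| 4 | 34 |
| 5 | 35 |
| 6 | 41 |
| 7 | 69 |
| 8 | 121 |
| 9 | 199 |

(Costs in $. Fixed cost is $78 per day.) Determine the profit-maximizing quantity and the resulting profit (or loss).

Profit at each row (π = 4q − TC): q=0: -78; q=1: -96; q=2: -98; q=3: -97; q=4: -96; q=5: -93; q=6: -95; q=7: -119; q=8: -167; q=9: -241.
Profit is highest at q = 0. Equivalently, the lowest AVC in the table is 41/6 ≈ $6.83 at q = 6, and P = $4 falls below it — price never covers variable cost, so the firm shuts down and loses only its fixed cost.

q = 0 (shut down); profit = -$78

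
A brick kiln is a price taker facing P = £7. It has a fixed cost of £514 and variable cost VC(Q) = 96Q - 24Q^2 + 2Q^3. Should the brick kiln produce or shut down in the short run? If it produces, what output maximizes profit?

Strip out fixed cost: VC = 96Q - 24Q^2 + 2Q^3. Then AVC = 96 - 24Q + 2Q^2 and MC = 96 - 48Q + 6Q^2.
AVC hits its minimum where MC = AVC, at Q = 6, giving min AVC = 96 - 24·6 + 2·6^2 = £24.
Since P = £7 < min AVC = £24, price fails to cover variable cost at any output.
Best response: produce nothing and absorb the £514 fixed cost.

Shut down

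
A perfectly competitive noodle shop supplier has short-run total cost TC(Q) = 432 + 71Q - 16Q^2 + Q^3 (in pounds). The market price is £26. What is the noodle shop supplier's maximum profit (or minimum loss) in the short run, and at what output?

AVC = 71 - 16Q + Q^2; min AVC = £7 at Q = 8. Since P = £26 ≥ min AVC, the firm produces.
MC = 71 - 32Q + 3Q^2. Setting P = MC and taking the root on the rising branch gives Q* = 9.
TR = 26·9 = 234. TC = 432 + 72 = 504. Profit = 234 − 504 = -£270.
By producing, the firm covers all variable cost plus £162 of fixed cost; shutting down would lose the full £432.

Profit = -£270 at Q = 9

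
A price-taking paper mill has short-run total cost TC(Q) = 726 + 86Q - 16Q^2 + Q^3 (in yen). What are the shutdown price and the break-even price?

AVC = 86 - 16Q + Q^2; minimized at Q = 8, giving min AVC = ¥22. That is the shutdown price.
ATC = 726/Q + 86 - 16Q + Q^2. Setting dATC/dQ = −726/Q^2 − 16 + 2Q = 0 gives Q = 11 (since 2·11^3 − 16·11^2 = 726).
min ATC = 726/11 + 86 − 16·11 + 11^2 = ¥97. That is the break-even price.
For ¥22 ≤ P < ¥97 the firm produces at a loss; below ¥22 it shuts down.

Shutdown price = ¥22; break-even price = ¥97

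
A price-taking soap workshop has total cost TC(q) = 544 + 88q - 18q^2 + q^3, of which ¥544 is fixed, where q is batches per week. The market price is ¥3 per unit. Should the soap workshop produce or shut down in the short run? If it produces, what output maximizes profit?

From TC, MC = TC'(q) = 88 - 36q + 3q^2 and AVC = VC/q = 88 - 18q + q^2.
AVC is minimized where dAVC/dq = -18 + 2q = 0, at q = 9; min AVC = 88 - 18·9 + 9^2 = ¥7.
With P < min AVC (¥3 < ¥7), every unit sold adds to the loss.
Best response: produce nothing and absorb the ¥544 fixed cost.

Shut down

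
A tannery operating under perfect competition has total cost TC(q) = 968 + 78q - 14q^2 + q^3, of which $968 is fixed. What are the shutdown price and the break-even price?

AVC = 78 - 14q + q^2; minimized at q = 7, giving min AVC = $29. That is the shutdown price.
ATC = 968/q + 78 - 14q + q^2. Setting dATC/dq = −968/q^2 − 14 + 2q = 0 gives q = 11 (since 2·11^3 − 14·11^2 = 968).
min ATC = 968/11 + 78 − 14·11 + 11^2 = $133. That is the break-even price.
Between these two prices the firm operates at a loss; above $133 it earns a profit.

Shutdown price = $29; break-even price = $133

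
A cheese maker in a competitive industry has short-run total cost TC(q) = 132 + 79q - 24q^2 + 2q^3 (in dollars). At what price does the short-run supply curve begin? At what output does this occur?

$7 per unit, at q = 6

Short-run supply begins at min AVC. From VC = 79q - 24q^2 + 2q^3, AVC = 79 - 24q + 2q^2.
dAVC/dq = -24 + 4q = 0 gives q = 6. min AVC = 79 - 24·6 + 2·6^2 = 7.
So the shutdown price is $7.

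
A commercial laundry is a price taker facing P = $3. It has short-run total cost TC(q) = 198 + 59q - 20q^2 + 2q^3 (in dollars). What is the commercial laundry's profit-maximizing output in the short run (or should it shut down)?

Variable cost is VC = 59q - 20q^2 + 2q^3, so AVC = VC/q = 59 - 20q + 2q^2 and MC = dTC/dq = 59 - 40q + 6q^2.
AVC is minimized where dAVC/dq = -20 + 4q = 0, at q = 5; min AVC = 59 - 20·5 + 2·5^2 = $9.
P = $3 lies below min AVC = $9; no output level covers variable cost.
Shutting down limits the loss to fixed cost, $198.

Shut down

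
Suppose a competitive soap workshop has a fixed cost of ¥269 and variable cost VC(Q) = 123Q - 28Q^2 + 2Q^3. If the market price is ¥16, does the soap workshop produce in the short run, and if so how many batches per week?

Strip out fixed cost: VC = 123Q - 28Q^2 + 2Q^3. Then AVC = 123 - 28Q + 2Q^2 and MC = 123 - 56Q + 6Q^2.
AVC hits its minimum where MC = AVC, at Q = 7, giving min AVC = 123 - 28·7 + 2·7^2 = ¥25.
With P < min AVC (¥16 < ¥25), every unit sold adds to the loss.
The firm minimizes its loss by shutting down and losing only its fixed cost of ¥269.

Shut down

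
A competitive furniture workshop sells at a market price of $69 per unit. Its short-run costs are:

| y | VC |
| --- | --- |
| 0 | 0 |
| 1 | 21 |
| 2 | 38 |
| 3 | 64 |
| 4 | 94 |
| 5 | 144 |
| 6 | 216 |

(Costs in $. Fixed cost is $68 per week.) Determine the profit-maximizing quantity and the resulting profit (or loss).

y = 5; profit = $133

Tabulate TR − TC: y=0: -68; y=1: -20; y=2: 32; y=3: 75; y=4: 114; y=5: 133; y=6: 130.
Profit is maximized at y = 5. AVC there is 144/5 = $28.80 ≤ P, so producing beats shutting down (which would give -$68).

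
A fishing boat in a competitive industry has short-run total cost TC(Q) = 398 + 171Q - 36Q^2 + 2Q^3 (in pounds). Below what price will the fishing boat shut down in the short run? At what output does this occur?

Short-run supply begins at min AVC. From VC = 171Q - 36Q^2 + 2Q^3, AVC = 171 - 36Q + 2Q^2.
At the minimum of AVC, MC = AVC. MC = 171 - 72Q + 6Q^2; setting MC = AVC gives 4Q^2 - 36Q = 0, so Q = 9. min AVC = 9.
So the shutdown price is £9.

£9 per unit, at Q = 9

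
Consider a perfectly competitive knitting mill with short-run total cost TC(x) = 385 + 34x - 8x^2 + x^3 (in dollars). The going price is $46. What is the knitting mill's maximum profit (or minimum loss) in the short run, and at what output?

Profit = -$241 at x = 6

AVC = 34 - 8x + x^2; min AVC = $18 at x = 4. Since P = $46 ≥ min AVC, the firm produces.
With MC = 34 - 16x + 3x^2, P = MC on the upward-sloping part at x* = 6.
TR = 46·6 = 276. TC = 385 + 132 = 517. Profit = 276 − 517 = -$241.
By producing, the firm covers all variable cost plus $144 of fixed cost; shutting down would lose the full $385.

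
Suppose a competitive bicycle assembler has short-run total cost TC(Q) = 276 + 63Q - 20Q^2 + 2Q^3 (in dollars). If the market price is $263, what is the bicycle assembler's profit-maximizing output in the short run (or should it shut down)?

Produce at Q = 10

Strip out fixed cost: VC = 63Q - 20Q^2 + 2Q^3. Then AVC = 63 - 20Q + 2Q^2 and MC = 63 - 40Q + 6Q^2.
AVC hits its minimum where MC = AVC, at Q = 5, giving min AVC = 63 - 20·5 + 2·5^2 = $13.
P = $263 exceeds min AVC = $13, so the firm stays open.
Set P = MC: 263 = 63 - 40Q + 6Q^2 → -200 - 40Q + 6Q^2 = 0. The roots are Q = -10/3 and Q = 10; the profit-maximizing output is on the rising part of MC, so Q* = 10.
Check: AVC at Q = 10 is $63 ≤ P, so revenue covers variable cost.
Profit = P·Q − TC = 263·10 − 906 = $1724.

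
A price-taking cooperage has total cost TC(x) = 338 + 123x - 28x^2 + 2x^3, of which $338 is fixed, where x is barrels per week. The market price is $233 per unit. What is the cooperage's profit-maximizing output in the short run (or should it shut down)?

Produce at x = 11

Variable cost is VC = 123x - 28x^2 + 2x^3, so AVC = VC/x = 123 - 28x + 2x^2 and MC = dTC/dx = 123 - 56x + 6x^2.
AVC is minimized where dAVC/dx = -28 + 4x = 0, at x = 7; min AVC = 123 - 28·7 + 2·7^2 = $25.
P = $233 exceeds min AVC = $25, so the firm stays open.
P = MC gives -110 - 56x + 6x^2 = 0, with roots -5/3 and 11. Take the larger (rising MC): x* = 11.
Check: AVC at x = 11 is $57 ≤ P, so revenue covers variable cost.
Profit = P·x − TC = 233·11 − 965 = $1598.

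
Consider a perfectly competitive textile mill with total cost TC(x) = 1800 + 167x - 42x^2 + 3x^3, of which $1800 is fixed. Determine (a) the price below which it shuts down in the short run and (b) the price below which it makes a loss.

AVC = 167 - 42x + 3x^2; minimized at x = 7, giving min AVC = $20. That is the shutdown price.
ATC = 1800/x + 167 - 42x + 3x^2. Setting dATC/dx = −1800/x^2 − 42 + 6x = 0 gives x = 10 (since 6·10^3 − 42·10^2 = 1800).
min ATC = 1800/10 + 167 − 42·10 + 3·10^2 = $227. That is the break-even price.
For $20 ≤ P < $227 the firm produces at a loss; below $20 it shuts down.

Shutdown price = $20; break-even price = $227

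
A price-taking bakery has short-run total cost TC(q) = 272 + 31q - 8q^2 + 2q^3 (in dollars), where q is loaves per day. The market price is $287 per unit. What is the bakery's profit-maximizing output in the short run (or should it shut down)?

Produce at q = 8

Variable cost is VC = 31q - 8q^2 + 2q^3, so AVC = VC/q = 31 - 8q + 2q^2 and MC = dTC/dq = 31 - 16q + 6q^2.
The AVC parabola has its vertex at q = 8/4 = 2, where AVC = 31 - 8·2 + 2·2^2 = $23.
P = $287 exceeds min AVC = $23, so the firm stays open.
Solving P = MC: -256 - 16q + 6q^2 = 0 ⇒ q = -16/3 or 8. On the upward-sloping branch, q* = 8.
Check: AVC at q = 8 is $95 ≤ P, so revenue covers variable cost.
Profit = P·q − TC = 287·8 − 1032 = $1264.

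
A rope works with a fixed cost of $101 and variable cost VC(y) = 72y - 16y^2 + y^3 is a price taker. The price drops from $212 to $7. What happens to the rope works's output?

Output falls from 14 to 0 (the firm shuts down)

MC = 72 - 32y + 3y^2; the shutdown threshold is min AVC = $8 (at y = 8).
At P = $212 ≥ min AVC, set P = MC on the rising branch: y = 14.
At P = $7 < min AVC = $8, price no longer covers variable cost at any output, so the firm shuts down: y = 0.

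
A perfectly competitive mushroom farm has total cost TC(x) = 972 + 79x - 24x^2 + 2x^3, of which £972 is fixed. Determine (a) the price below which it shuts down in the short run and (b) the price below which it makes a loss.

Shutdown price = £7; break-even price = £133

AVC = 79 - 24x + 2x^2; minimized at x = 6, giving min AVC = £7. That is the shutdown price.
ATC = 972/x + 79 - 24x + 2x^2. Setting dATC/dx = −972/x^2 − 24 + 4x = 0 gives x = 9 (since 4·9^3 − 24·9^2 = 972).
min ATC = 972/9 + 79 − 24·9 + 2·9^2 = £133. That is the break-even price.
For £7 ≤ P < £133 the firm produces at a loss; below £7 it shuts down.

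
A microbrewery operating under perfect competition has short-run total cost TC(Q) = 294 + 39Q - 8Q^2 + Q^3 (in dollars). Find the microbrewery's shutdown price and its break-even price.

Shutdown price = $23; break-even price = $74

AVC = 39 - 8Q + Q^2; minimized at Q = 4, giving min AVC = $23. That is the shutdown price.
ATC = 294/Q + 39 - 8Q + Q^2. Setting dATC/dQ = −294/Q^2 − 8 + 2Q = 0 gives Q = 7 (since 2·7^3 − 8·7^2 = 294).
min ATC = 294/7 + 39 − 8·7 + 7^2 = $74. That is the break-even price.
Between these two prices the firm operates at a loss; above $74 it earns a profit.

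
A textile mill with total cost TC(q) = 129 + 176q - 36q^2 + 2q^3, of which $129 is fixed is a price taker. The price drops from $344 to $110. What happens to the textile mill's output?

MC = 176 - 72q + 6q^2; the shutdown threshold is min AVC = $14 (at q = 9).
With P = $344 above the shutdown price, P = MC gives q = 14.
At P = $110 ≥ min AVC, set P = MC: q = 11. The firm stays open but cuts output.

Output falls from 14 to 11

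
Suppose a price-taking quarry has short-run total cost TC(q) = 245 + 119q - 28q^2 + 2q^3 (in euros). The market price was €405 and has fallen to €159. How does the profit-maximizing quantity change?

Output falls from 13 to 10

AVC = 119 - 28q + 2q^2, minimized at q = 7 where min AVC = €21. MC = 119 - 56q + 6q^2.
At P = €405 ≥ min AVC, set P = MC on the rising branch: q = 13.
At P = €159 ≥ min AVC, set P = MC: q = 10. The firm stays open but cuts output.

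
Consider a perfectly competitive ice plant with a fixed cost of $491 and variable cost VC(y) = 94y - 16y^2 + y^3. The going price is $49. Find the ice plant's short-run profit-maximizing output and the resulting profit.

AVC = 94 - 16y + y^2; min AVC = $30 at y = 8. Since P = $49 ≥ min AVC, the firm produces.
MC = 94 - 32y + 3y^2. Setting P = MC and taking the root on the rising branch gives y* = 9.
TR = 49·9 = 441. TC = 491 + 279 = 770. Profit = 441 − 770 = -$329.
By producing, the firm covers all variable cost plus $162 of fixed cost; shutting down would lose the full $491.

Profit = -$329 at y = 9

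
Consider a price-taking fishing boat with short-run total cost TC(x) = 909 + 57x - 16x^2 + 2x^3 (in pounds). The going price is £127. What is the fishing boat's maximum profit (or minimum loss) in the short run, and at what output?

Profit = -£321 at x = 7

AVC = 57 - 16x + 2x^2; min AVC = £25 at x = 4. Since P = £127 ≥ min AVC, the firm produces.
MC = 57 - 32x + 6x^2. Setting P = MC and taking the root on the rising branch gives x* = 7.
TR = 127·7 = 889. TC = 909 + 301 = 1210. Profit = 889 − 1210 = -£321.
By producing, the firm covers all variable cost plus £588 of fixed cost; shutting down would lose the full £909.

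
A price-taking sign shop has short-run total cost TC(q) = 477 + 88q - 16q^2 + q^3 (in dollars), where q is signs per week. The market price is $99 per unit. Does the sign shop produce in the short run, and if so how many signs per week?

Variable cost is VC = 88q - 16q^2 + q^3, so AVC = VC/q = 88 - 16q + q^2 and MC = dTC/dq = 88 - 32q + 3q^2.
AVC is minimized where dAVC/dq = -16 + 2q = 0, at q = 8; min AVC = 88 - 16·8 + 8^2 = $24.
Since P = $99 ≥ min AVC = $24, price covers variable cost and the firm should produce.
Solving P = MC: -11 - 32q + 3q^2 = 0 ⇒ q = -1/3 or 11. On the upward-sloping branch, q* = 11.
Check: AVC at q = 11 is $33 ≤ P, so revenue covers variable cost.
Profit = P·q − TC = 99·11 − 840 = $249.

Produce at q = 11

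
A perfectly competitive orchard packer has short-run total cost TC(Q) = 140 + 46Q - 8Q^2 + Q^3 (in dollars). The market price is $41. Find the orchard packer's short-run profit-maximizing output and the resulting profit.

Profit = -$90 at Q = 5

AVC = 46 - 8Q + Q^2; min AVC = $30 at Q = 4. Since P = $41 ≥ min AVC, the firm produces.
MC = 46 - 16Q + 3Q^2. Setting P = MC and taking the root on the rising branch gives Q* = 5.
TR = 41·5 = 205. TC = 140 + 155 = 295. Profit = 205 − 295 = -$90.
That loss of $90 beats the $140 the firm would lose by shutting down; producing recovers $50 of fixed cost.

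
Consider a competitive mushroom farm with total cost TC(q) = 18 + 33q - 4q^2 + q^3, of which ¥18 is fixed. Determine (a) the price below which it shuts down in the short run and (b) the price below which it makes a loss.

Shutdown price = ¥29; break-even price = ¥36

AVC = 33 - 4q + q^2; minimized at q = 2, giving min AVC = ¥29. That is the shutdown price.
ATC = 18/q + 33 - 4q + q^2. Setting dATC/dq = −18/q^2 − 4 + 2q = 0 gives q = 3 (since 2·3^3 − 4·3^2 = 18).
min ATC = 18/3 + 33 − 4·3 + 3^2 = ¥36. That is the break-even price.
For ¥29 ≤ P < ¥36 the firm produces at a loss; below ¥29 it shuts down.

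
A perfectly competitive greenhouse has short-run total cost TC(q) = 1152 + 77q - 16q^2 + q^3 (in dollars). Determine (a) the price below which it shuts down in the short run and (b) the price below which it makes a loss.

Shutdown price = min AVC. AVC = 77 - 16q + q^2, with vertex at q = 8 and minimum $13.
ATC = 1152/q + 77 - 16q + q^2. Setting dATC/dq = −1152/q^2 − 16 + 2q = 0 gives q = 12 (since 2·12^3 − 16·12^2 = 1152).
min ATC = 1152/12 + 77 − 16·12 + 12^2 = $125. That is the break-even price.
For $13 ≤ P < $125 the firm produces at a loss; below $13 it shuts down.

Shutdown price = $13; break-even price = $125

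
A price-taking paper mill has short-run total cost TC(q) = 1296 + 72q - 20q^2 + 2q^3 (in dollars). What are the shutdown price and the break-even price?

Shutdown price = min AVC. AVC = 72 - 20q + 2q^2, with vertex at q = 5 and minimum $22.
ATC = 1296/q + 72 - 20q + 2q^2. Setting dATC/dq = −1296/q^2 − 20 + 4q = 0 gives q = 9 (since 4·9^3 − 20·9^2 = 1296).
min ATC = 1296/9 + 72 − 20·9 + 2·9^2 = $198. That is the break-even price.
For $22 ≤ P < $198 the firm produces at a loss; below $22 it shuts down.

Shutdown price = $22; break-even price = $198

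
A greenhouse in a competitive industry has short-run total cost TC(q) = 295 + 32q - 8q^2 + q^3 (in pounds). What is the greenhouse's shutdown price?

£16 per unit

The firm shuts down when price falls below the minimum of average variable cost. AVC = VC/q = 32 - 8q + q^2.
At the minimum of AVC, MC = AVC. MC = 32 - 16q + 3q^2; setting MC = AVC gives 2q^2 - 8q = 0, so q = 4. min AVC = 16.
The firm shuts down for any P below £16.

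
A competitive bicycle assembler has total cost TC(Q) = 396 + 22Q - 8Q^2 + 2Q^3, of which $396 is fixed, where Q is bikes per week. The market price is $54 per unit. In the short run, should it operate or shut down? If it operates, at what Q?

Variable cost is VC = 22Q - 8Q^2 + 2Q^3, so AVC = VC/Q = 22 - 8Q + 2Q^2 and MC = dTC/dQ = 22 - 16Q + 6Q^2.
AVC is minimized where dAVC/dQ = -8 + 4Q = 0, at Q = 2; min AVC = 22 - 8·2 + 2·2^2 = $14.
P = $54 exceeds min AVC = $14, so the firm stays open.
P = MC gives -32 - 16Q + 6Q^2 = 0, with roots -4/3 and 4. Take the larger (rising MC): Q* = 4.
Check: AVC at Q = 4 is $22 ≤ P, so revenue covers variable cost.
Profit = P·Q − TC = 54·4 − 484 = -$268, a loss, but smaller than the $396 fixed cost the firm would lose by shutting down.

Produce at Q = 4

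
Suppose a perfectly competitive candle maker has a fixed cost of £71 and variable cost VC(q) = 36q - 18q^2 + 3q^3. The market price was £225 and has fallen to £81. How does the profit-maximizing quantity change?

Output falls from 7 to 5

MC = 36 - 36q + 9q^2; the shutdown threshold is min AVC = £9 (at q = 3).
With P = £225 above the shutdown price, P = MC gives q = 7.
At P = £81 ≥ min AVC, set P = MC: q = 5. The firm stays open but cuts output.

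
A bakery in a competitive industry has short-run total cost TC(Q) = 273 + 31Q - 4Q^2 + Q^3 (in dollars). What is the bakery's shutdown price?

The shutdown price is the minimum of AVC. VC = 31Q - 4Q^2 + Q^3, so AVC = 31 - 4Q + Q^2.
dAVC/dQ = -4 + 2Q = 0 gives Q = 2. min AVC = 31 - 4·2 + 2^2 = 27.
For P < $27 the firm produces nothing.

$27 per unit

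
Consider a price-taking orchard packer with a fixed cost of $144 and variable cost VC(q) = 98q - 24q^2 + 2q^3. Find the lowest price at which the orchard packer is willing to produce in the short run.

$26 per unit

The shutdown price is the minimum of AVC. VC = 98q - 24q^2 + 2q^3, so AVC = 98 - 24q + 2q^2.
At the minimum of AVC, MC = AVC. MC = 98 - 48q + 6q^2; setting MC = AVC gives 4q^2 - 24q = 0, so q = 6. min AVC = 26.
For P < $26 the firm produces nothing.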